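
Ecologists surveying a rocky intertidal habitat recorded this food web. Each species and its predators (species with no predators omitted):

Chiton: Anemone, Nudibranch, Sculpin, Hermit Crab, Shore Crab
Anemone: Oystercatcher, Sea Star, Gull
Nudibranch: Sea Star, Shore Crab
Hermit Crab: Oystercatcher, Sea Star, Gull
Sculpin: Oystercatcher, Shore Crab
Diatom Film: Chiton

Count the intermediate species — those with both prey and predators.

5

Intermediate species (has both prey and predators): Chiton, Anemone, Nudibranch, Sculpin, Hermit Crab.
Count: 5.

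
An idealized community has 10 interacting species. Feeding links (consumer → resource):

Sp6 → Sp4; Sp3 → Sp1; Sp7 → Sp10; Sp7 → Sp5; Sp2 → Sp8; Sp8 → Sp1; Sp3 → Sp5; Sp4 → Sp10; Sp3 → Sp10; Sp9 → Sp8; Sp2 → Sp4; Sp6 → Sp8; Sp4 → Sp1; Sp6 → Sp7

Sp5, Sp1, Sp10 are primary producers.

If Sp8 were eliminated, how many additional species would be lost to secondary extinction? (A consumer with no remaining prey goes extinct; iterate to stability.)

1

Remove Sp8.
Round 1: Sp9 (all prey gone) → extinct.
No further losses. Total secondary extinctions: 1.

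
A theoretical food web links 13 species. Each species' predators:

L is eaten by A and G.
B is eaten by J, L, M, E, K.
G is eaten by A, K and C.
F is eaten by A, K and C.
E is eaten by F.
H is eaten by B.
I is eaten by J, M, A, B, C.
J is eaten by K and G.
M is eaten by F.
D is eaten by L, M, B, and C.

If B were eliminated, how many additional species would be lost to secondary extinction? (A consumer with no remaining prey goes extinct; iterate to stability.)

Remove B.
Round 1: E (all prey gone) → extinct.
No further losses. Total secondary extinctions: 1.

1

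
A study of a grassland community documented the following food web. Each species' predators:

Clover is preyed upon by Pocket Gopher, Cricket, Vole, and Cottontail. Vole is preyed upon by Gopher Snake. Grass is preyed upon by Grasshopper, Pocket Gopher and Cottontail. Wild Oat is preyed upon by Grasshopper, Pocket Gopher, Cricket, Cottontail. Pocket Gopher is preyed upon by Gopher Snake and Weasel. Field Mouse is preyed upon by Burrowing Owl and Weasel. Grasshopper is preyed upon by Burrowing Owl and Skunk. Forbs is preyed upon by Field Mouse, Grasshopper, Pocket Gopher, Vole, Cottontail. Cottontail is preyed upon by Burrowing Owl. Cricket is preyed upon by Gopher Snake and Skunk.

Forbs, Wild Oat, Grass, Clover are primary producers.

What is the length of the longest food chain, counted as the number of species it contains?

3 species

One longest chain: Forbs → Pocket Gopher → Gopher Snake.
It has 3 species and 2 links.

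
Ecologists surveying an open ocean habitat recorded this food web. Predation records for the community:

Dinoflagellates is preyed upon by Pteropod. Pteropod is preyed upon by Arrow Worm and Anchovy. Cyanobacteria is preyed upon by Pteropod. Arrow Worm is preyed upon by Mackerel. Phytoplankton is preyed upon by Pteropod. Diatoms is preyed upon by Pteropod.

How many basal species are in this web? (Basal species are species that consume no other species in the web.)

Basal species (no prey listed): Phytoplankton, Dinoflagellates, Diatoms, Cyanobacteria.
Count: 4.

4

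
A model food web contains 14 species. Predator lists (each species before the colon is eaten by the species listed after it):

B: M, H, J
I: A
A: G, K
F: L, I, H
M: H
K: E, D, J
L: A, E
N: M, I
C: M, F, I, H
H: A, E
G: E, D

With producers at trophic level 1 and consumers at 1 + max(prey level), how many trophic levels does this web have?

6

Producers (level 1): B, N, C.
C → F → L → A → G → E gives E level 6.
No species has a prey at level 6, so no species reaches level 7.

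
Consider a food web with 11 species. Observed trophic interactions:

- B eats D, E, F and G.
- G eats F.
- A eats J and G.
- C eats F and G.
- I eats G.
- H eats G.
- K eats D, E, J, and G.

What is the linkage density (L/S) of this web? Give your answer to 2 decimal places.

L/S = 1.36

There are L = 15 links among S = 11 species.
L/S = 15/11 = 1.3636 ≈ 1.36.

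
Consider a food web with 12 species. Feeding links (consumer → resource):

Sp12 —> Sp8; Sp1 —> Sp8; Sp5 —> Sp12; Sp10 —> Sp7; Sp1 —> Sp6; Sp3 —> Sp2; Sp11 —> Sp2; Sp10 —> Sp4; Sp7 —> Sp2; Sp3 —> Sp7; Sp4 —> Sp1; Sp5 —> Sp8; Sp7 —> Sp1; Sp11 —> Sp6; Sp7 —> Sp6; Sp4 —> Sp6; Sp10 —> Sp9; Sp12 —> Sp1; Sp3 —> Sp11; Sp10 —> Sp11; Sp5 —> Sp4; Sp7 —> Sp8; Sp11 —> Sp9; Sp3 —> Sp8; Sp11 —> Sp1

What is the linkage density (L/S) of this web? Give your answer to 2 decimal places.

L/S = 2.08

There are L = 25 links among S = 12 species.
L/S = 25/12 = 2.0833 ≈ 2.08.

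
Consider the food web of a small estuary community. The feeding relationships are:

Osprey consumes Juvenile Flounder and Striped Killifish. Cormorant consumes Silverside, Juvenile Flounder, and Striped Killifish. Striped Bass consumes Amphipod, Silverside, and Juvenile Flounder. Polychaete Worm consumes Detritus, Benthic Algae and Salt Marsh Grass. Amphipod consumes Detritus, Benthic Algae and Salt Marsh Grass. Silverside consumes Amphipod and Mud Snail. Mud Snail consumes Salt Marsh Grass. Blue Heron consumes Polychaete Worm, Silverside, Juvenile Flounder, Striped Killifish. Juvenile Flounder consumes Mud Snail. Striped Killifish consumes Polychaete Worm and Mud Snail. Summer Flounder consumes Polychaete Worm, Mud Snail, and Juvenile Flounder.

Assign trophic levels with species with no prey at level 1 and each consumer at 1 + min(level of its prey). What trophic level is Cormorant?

Trophic level 4

Salt Marsh Grass has no prey (basal) → level 1.
Mud Snail eats Salt Marsh Grass → level 2.
Juvenile Flounder eats Mud Snail → level 3.
Cormorant eats Juvenile Flounder → level 4.
No prey of Cormorant is below level 3, so 4 is the minimum.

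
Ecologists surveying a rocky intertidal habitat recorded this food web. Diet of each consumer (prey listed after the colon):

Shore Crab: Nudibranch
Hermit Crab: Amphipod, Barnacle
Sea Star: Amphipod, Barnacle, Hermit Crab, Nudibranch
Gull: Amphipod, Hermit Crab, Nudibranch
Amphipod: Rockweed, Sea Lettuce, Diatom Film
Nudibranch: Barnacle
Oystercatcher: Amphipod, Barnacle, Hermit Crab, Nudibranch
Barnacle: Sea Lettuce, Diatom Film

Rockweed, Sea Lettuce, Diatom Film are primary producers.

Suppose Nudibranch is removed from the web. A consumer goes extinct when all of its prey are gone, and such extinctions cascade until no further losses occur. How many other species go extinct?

Remove Nudibranch.
Round 1: Shore Crab (all prey gone) → extinct.
No further losses. Total secondary extinctions: 1.

1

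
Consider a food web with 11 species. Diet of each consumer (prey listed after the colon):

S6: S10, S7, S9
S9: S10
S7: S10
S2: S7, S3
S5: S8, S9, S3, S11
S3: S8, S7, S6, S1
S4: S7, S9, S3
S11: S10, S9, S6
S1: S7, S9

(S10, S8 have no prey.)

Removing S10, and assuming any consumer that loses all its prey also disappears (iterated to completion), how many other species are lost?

5

Remove S10.
Round 1: S7 (all prey gone), S9 (all prey gone) → extinct.
Round 2: S6 (all prey gone), S1 (all prey gone) → extinct.
Round 3: S11 (all prey gone) → extinct.
No further losses. Total secondary extinctions: 5.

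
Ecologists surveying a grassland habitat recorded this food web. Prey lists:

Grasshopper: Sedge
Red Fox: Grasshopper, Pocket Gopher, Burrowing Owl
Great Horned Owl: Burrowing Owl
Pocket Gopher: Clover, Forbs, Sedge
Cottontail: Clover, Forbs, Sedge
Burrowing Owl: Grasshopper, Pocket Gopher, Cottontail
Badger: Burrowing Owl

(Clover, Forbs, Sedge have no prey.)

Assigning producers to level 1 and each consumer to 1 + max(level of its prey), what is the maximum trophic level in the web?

4

Producers (level 1): Clover, Forbs, Sedge.
Sedge → Grasshopper → Burrowing Owl → Red Fox gives Red Fox level 4.
No species has a prey at level 4, so no species reaches level 5.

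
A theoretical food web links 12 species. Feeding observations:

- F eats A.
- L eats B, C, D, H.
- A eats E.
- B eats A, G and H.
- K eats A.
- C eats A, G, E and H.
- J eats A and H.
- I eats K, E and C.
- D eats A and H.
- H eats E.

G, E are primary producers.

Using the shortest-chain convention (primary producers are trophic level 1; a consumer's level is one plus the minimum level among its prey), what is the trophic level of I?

Trophic level 2

E is a producer → level 1.
I eats E → level 2.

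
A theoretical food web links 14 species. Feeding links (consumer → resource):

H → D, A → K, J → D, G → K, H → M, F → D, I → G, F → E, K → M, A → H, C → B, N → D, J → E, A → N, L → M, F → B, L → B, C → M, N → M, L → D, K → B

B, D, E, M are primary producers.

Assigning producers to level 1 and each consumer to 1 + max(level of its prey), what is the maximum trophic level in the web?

4

Producers (level 1): B, D, E, M.
B → K → G → I gives I level 4.
No species has a prey at level 4, so no species reaches level 5.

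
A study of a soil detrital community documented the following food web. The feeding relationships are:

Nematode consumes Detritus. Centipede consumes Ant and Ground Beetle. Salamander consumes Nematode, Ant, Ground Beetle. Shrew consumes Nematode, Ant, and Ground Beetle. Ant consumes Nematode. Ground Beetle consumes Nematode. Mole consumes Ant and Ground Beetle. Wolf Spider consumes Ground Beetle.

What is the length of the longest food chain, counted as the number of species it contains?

4 species

One longest chain: Detritus → Nematode → Ant → Centipede.
It has 4 species and 3 links.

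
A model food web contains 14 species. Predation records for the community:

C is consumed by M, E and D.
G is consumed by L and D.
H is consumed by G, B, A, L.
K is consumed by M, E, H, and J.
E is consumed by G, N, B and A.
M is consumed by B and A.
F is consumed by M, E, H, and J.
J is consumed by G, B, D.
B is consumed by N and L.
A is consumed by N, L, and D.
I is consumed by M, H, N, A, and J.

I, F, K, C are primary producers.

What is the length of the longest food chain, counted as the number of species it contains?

4 species

One longest chain: I → J → G → D.
It has 4 species and 3 links.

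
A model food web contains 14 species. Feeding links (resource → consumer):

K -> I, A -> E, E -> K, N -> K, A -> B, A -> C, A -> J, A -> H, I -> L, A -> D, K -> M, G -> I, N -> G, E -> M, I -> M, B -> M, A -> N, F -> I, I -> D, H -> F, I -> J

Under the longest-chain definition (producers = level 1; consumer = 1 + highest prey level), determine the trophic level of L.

Trophic level 5

A is a producer → level 1.
N eats A → level 2.
K eats N (level 2); other prey at levels: E 2 → level 3.
I eats K (level 3); other prey at levels: F 3, G 3 → level 4.
L eats I → level 5.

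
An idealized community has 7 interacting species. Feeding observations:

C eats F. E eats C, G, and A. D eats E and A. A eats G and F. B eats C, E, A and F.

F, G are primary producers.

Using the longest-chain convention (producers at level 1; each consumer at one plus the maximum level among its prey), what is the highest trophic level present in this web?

Producers (level 1): F, G.
F → C → E → D gives D level 4.
No species has a prey at level 4, so no species reaches level 5.

4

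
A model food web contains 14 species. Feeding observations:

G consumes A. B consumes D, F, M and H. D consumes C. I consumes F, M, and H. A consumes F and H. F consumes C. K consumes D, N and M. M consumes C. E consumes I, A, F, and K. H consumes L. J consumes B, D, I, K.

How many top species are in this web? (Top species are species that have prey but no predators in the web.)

3

Top species (has prey, but nothing eats it): J, E, G.
Count: 3.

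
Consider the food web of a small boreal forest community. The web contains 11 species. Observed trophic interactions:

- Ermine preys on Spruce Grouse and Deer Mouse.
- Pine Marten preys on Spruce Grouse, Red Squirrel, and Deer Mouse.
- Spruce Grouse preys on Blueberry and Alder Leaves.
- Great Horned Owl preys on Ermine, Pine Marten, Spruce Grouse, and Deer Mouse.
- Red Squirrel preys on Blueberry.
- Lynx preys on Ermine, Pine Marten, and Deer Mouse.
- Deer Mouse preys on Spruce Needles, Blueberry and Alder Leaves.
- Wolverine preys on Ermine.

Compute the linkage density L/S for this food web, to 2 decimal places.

There are L = 19 links among S = 11 species.
L/S = 19/11 = 1.7273 ≈ 1.73.

L/S = 1.73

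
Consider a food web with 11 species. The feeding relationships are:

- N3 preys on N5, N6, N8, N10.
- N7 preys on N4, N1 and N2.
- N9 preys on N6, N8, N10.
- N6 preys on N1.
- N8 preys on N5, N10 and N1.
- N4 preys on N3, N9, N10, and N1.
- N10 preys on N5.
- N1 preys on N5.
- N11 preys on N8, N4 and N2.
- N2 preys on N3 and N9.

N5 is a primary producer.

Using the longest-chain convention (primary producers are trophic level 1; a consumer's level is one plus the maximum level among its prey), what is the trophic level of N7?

N5 is a producer → level 1.
N1 eats N5 → level 2.
N6 eats N1 → level 3.
N3 eats N6 (level 3); other prey at levels: N5 1, N10 2, N8 3 → level 4.
N2 eats N3 (level 4); other prey at levels: N9 4 → level 5.
N7 eats N2 (level 5); other prey at levels: N1 2, N4 5 → level 6.

Trophic level 6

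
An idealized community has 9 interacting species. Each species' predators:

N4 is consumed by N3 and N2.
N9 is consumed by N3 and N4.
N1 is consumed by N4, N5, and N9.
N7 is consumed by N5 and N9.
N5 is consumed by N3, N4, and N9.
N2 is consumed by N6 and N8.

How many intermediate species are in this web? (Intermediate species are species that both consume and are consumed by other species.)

Intermediate species (has both prey and predators): N5, N9, N4, N2.
Count: 4.

4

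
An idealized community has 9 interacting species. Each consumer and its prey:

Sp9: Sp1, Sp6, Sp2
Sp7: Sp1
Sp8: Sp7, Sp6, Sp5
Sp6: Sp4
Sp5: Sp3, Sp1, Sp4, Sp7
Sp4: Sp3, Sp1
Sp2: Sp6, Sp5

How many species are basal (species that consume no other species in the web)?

Basal species (no prey listed): Sp3, Sp1.
Count: 2.

2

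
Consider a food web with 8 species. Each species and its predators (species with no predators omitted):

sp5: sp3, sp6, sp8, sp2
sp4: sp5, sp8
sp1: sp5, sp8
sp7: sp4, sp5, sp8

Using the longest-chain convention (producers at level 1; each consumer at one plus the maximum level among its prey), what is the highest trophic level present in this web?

4

Producers (level 1): sp7, sp1.
sp7 → sp4 → sp5 → sp3 gives sp3 level 4.
No species has a prey at level 4, so no species reaches level 5.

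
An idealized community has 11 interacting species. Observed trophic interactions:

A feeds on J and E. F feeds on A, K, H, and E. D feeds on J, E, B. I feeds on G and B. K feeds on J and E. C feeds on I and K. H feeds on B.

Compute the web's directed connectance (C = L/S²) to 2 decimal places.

The web has S = 11 species and L = 16 feeding links.
C = L / S² = 16 / 121 = 0.1322 ≈ 0.13.

C = 0.13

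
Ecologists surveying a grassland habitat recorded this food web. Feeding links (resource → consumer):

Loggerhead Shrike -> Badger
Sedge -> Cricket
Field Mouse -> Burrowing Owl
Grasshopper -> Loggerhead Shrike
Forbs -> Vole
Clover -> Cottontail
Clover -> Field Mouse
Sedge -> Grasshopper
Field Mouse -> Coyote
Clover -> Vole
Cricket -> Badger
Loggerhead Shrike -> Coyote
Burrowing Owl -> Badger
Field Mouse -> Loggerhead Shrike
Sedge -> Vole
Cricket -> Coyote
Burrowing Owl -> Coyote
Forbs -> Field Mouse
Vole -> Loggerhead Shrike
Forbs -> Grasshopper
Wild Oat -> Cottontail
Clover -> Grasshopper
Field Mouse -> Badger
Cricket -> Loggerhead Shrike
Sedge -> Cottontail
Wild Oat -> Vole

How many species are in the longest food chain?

4 species

One longest chain: Clover → Field Mouse → Burrowing Owl → Badger.
It has 4 species and 3 links.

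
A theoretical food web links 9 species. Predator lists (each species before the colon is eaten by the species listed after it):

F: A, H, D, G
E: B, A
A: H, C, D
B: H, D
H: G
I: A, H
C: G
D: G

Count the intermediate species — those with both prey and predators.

Intermediate species (has both prey and predators): B, A, H, C, D.
Count: 5.

5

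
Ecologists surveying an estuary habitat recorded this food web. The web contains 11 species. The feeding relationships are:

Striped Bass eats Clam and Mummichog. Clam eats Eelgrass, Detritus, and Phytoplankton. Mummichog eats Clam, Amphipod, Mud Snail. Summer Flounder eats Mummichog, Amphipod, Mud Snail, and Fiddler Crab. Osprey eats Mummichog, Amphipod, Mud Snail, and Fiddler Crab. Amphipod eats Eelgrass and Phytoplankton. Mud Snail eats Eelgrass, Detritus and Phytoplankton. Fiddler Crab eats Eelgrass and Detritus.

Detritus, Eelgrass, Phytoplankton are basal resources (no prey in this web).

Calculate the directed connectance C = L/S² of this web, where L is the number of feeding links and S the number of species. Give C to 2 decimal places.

The web has S = 11 species and L = 23 feeding links.
C = L / S² = 23 / 121 = 0.1901 ≈ 0.19.

C = 0.19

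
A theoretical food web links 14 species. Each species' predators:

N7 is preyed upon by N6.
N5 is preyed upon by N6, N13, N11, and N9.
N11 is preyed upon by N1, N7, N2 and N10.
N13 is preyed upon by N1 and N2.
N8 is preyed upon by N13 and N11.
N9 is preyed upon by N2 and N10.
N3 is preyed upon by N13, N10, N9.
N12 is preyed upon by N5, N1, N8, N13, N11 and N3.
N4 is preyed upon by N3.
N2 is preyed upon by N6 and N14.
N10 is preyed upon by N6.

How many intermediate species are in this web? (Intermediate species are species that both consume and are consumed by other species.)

9

Intermediate species (has both prey and predators): N5, N3, N8, N11, N13, N9, N7, N2, N10.
Count: 9.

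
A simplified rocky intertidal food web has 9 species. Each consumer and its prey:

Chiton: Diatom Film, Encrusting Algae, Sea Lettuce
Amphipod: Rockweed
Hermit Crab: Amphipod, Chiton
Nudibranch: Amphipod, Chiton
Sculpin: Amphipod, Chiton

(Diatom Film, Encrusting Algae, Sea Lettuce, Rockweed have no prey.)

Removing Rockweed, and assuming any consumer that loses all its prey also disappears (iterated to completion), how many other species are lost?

1

Remove Rockweed.
Round 1: Amphipod (all prey gone) → extinct.
No further losses. Total secondary extinctions: 1.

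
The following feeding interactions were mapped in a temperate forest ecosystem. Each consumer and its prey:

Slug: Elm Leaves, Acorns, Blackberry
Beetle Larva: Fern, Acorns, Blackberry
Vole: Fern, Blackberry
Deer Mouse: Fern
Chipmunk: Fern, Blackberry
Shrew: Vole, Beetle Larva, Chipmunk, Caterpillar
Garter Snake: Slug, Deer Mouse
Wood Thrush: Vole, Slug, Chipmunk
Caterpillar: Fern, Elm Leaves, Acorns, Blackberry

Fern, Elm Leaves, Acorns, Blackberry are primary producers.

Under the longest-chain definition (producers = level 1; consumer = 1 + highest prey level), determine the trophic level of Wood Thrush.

Trophic level 3

Fern is a producer → level 1.
Vole eats Fern (level 1); other prey at levels: Blackberry 1 → level 2.
Wood Thrush eats Vole (level 2); other prey at levels: Slug 2, Chipmunk 2 → level 3.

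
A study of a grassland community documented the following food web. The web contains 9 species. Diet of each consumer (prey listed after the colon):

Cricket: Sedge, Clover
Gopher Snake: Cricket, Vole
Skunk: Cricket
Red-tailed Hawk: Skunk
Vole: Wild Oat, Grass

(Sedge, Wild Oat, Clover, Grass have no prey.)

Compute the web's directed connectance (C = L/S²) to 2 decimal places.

The web has S = 9 species and L = 8 feeding links.
C = L / S² = 8 / 81 = 0.0988 ≈ 0.10.

C = 0.10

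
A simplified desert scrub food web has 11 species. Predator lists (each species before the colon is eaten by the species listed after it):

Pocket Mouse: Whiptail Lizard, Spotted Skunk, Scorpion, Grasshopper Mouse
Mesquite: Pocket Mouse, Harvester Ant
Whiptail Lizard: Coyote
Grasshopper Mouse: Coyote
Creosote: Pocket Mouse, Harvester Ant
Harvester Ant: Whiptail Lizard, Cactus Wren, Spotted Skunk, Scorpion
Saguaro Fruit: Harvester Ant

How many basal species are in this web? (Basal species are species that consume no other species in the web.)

3

Basal species (no prey listed): Saguaro Fruit, Creosote, Mesquite.
Count: 3.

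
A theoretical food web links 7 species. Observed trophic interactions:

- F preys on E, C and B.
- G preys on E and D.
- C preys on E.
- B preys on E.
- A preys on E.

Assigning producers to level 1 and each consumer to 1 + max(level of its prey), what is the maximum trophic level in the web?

3

Producers (level 1): E, D.
E → B → F gives F level 3.
No species has a prey at level 3, so no species reaches level 4.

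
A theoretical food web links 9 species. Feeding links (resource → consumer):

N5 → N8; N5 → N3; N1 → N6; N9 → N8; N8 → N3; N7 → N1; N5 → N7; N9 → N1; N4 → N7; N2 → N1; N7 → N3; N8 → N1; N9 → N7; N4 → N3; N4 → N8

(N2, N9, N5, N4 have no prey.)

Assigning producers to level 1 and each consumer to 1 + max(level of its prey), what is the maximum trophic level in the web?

4

Producers (level 1): N2, N9, N5, N4.
N9 → N8 → N1 → N6 gives N6 level 4.
No species has a prey at level 4, so no species reaches level 5.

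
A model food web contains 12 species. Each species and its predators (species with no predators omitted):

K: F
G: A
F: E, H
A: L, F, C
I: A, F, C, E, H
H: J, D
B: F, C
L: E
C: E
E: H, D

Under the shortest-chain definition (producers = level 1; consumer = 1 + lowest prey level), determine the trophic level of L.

G is a producer → level 1.
A eats G → level 2.
L eats A → level 3.
No prey of L is below level 2, so 3 is the minimum.

Trophic level 3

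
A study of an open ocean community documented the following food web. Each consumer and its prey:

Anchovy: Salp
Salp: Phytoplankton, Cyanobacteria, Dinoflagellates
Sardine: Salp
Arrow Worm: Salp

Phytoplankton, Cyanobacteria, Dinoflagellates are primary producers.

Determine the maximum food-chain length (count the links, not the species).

One longest chain: Phytoplankton → Salp → Arrow Worm.
It has 3 species and 2 links.

2 links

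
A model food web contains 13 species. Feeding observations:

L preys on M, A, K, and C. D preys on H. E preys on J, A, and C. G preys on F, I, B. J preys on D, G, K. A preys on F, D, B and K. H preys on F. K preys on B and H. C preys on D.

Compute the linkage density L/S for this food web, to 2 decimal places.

There are L = 22 links among S = 13 species.
L/S = 22/13 = 1.6923 ≈ 1.69.

L/S = 1.69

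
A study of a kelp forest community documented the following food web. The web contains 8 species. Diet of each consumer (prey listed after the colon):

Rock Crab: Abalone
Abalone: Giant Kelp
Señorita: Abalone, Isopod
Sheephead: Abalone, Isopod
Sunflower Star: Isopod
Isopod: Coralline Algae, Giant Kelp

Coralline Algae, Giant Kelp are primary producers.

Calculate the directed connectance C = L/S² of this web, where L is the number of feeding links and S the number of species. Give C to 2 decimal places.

C = 0.14

The web has S = 8 species and L = 9 feeding links.
C = L / S² = 9 / 64 = 0.1406 ≈ 0.14.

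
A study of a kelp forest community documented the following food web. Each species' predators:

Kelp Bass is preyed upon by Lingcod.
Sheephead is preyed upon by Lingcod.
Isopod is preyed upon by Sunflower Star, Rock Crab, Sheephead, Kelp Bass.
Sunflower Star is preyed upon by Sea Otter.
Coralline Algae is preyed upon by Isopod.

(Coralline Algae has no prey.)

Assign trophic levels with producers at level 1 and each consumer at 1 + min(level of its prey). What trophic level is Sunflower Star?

Coralline Algae is a producer → level 1.
Isopod eats Coralline Algae → level 2.
Sunflower Star eats Isopod → level 3.
No prey of Sunflower Star is below level 2, so 3 is the minimum.

Trophic level 3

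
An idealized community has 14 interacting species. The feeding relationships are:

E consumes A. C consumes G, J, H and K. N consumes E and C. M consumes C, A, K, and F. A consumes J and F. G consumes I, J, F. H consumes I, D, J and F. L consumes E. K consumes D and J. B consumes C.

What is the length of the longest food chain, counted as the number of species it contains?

4 species

One longest chain: F → A → E → L.
It has 4 species and 3 links.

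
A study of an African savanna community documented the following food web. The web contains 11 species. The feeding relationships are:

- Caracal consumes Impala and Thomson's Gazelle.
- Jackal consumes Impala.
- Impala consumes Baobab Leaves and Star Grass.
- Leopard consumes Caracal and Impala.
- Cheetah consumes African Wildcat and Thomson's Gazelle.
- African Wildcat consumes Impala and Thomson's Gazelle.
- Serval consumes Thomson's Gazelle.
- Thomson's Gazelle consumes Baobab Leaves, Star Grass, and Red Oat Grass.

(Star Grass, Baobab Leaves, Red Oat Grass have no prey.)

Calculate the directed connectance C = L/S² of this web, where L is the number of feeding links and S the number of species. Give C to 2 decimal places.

C = 0.12

The web has S = 11 species and L = 15 feeding links.
C = L / S² = 15 / 121 = 0.1240 ≈ 0.12.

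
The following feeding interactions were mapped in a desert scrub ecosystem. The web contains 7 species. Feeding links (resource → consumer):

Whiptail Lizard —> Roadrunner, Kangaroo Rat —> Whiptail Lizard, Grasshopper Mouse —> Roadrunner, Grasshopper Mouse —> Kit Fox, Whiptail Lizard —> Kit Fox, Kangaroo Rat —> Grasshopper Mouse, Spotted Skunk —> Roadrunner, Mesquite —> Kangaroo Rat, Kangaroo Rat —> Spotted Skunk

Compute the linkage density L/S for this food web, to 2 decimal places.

There are L = 9 links among S = 7 species.
L/S = 9/7 = 1.2857 ≈ 1.29.

L/S = 1.29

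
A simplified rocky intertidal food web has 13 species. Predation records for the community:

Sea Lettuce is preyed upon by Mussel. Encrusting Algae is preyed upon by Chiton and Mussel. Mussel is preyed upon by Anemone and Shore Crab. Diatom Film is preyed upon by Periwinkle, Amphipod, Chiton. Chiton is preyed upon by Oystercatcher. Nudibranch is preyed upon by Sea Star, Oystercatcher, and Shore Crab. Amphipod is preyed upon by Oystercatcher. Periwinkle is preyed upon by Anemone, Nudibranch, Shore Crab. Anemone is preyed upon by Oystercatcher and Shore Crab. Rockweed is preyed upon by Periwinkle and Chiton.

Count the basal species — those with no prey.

4

Basal species (no prey listed): Diatom Film, Encrusting Algae, Rockweed, Sea Lettuce.
Count: 4.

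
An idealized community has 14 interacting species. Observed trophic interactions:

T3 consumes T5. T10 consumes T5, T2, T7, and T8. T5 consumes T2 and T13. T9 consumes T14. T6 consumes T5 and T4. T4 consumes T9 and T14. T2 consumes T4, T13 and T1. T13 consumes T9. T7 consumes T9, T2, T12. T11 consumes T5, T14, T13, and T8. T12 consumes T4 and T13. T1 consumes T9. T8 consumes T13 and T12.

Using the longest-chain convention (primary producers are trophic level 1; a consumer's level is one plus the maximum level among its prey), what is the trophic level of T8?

T14 is a producer → level 1.
T9 eats T14 → level 2.
T13 eats T9 → level 3.
T12 eats T13 (level 3); other prey at levels: T4 3 → level 4.
T8 eats T12 (level 4); other prey at levels: T13 3 → level 5.

Trophic level 5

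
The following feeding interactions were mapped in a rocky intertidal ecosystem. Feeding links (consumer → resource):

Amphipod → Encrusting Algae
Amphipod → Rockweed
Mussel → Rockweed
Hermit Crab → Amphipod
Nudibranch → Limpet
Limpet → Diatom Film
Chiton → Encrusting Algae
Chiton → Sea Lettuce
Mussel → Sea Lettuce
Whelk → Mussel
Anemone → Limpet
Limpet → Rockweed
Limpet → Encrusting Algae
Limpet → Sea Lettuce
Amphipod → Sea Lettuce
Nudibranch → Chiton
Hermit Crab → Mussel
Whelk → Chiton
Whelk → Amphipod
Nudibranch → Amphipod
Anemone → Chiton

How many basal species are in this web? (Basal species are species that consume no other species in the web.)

Basal species (no prey listed): Rockweed, Diatom Film, Encrusting Algae, Sea Lettuce.
Count: 4.

4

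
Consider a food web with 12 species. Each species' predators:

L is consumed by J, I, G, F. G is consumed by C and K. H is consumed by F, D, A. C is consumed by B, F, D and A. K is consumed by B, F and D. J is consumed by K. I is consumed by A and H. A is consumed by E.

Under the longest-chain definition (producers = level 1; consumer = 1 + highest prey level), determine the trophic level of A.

L is a producer → level 1.
I eats L → level 2.
H eats I → level 3.
A eats H (level 3); other prey at levels: I 2, C 3 → level 4.

Trophic level 4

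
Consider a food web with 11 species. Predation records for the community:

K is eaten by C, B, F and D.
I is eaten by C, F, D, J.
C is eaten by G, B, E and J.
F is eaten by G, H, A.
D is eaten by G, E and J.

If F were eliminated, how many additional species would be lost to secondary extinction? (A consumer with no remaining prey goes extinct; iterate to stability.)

Remove F.
Round 1: H (all prey gone), A (all prey gone) → extinct.
No further losses. Total secondary extinctions: 2.

2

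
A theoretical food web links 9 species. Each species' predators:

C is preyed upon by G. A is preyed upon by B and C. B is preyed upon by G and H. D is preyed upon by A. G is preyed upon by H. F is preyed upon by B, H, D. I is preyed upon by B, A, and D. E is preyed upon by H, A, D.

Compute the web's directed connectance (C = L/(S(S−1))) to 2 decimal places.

C = 0.22

The web has S = 9 species and L = 16 feeding links.
C = L / (S(S−1)) = 16 / 72 = 0.2222 ≈ 0.22.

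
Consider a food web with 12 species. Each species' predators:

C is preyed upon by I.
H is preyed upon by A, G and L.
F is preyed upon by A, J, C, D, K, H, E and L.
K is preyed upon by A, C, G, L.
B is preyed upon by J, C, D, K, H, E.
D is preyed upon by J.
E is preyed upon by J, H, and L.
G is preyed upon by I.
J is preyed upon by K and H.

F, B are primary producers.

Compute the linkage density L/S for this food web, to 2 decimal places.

L/S = 2.42

There are L = 29 links among S = 12 species.
L/S = 29/12 = 2.4167 ≈ 2.42.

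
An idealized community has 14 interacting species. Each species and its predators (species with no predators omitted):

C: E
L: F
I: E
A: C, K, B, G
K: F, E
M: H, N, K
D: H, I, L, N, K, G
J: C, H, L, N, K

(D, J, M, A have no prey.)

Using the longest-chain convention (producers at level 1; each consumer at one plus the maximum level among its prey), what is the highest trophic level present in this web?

3

Producers (level 1): D, J, M, A.
D → K → E gives E level 3.
No species has a prey at level 3, so no species reaches level 4.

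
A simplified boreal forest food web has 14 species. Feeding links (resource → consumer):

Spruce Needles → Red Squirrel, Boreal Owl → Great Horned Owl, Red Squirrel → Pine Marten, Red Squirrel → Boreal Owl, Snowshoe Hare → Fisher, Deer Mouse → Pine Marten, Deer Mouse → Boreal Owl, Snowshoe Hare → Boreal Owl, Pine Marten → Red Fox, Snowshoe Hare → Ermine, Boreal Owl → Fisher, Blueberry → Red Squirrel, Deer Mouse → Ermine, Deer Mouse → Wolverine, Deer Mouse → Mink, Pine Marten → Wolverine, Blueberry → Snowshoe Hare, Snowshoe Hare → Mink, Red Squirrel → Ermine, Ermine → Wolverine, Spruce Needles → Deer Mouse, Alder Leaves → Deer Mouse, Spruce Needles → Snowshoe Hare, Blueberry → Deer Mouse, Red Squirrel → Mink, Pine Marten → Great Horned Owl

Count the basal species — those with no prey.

3

Basal species (no prey listed): Alder Leaves, Spruce Needles, Blueberry.
Count: 3.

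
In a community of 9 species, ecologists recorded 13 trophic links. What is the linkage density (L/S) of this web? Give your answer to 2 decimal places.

There are L = 13 links among S = 9 species.
L/S = 13/9 = 1.4444 ≈ 1.44.

L/S = 1.44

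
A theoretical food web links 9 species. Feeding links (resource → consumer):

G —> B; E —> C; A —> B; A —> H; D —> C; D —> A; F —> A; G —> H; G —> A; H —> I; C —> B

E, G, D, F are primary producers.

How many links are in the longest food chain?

3 links

One longest chain: G → A → H → I.
It has 4 species and 3 links.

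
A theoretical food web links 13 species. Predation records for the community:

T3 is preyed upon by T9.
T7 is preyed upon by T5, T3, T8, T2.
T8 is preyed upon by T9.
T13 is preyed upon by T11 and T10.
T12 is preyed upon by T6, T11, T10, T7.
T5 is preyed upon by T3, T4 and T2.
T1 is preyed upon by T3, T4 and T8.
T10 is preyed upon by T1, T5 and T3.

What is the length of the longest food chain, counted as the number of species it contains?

One longest chain: T13 → T10 → T1 → T3 → T9.
It has 5 species and 4 links.

5 species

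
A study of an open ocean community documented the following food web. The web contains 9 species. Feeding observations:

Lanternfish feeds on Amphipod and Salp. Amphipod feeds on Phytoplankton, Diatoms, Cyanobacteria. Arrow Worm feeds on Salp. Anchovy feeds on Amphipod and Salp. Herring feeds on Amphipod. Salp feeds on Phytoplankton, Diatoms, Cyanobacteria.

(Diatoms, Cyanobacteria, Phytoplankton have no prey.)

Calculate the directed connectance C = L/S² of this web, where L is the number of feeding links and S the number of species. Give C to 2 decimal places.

C = 0.15

The web has S = 9 species and L = 12 feeding links.
C = L / S² = 12 / 81 = 0.1481 ≈ 0.15.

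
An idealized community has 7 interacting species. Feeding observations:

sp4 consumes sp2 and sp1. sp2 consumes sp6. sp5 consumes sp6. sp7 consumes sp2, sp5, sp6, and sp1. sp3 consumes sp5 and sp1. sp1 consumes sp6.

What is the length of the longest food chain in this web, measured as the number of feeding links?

One longest chain: sp6 → sp1 → sp7.
It has 3 species and 2 links.

2 links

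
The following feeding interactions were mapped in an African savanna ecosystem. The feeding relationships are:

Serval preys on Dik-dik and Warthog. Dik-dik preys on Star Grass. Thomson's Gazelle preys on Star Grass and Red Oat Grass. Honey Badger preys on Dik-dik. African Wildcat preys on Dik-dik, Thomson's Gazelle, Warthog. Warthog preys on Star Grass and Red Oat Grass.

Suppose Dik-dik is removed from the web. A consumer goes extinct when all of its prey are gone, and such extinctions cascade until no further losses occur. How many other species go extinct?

Remove Dik-dik.
Round 1: Honey Badger (all prey gone) → extinct.
No further losses. Total secondary extinctions: 1.

1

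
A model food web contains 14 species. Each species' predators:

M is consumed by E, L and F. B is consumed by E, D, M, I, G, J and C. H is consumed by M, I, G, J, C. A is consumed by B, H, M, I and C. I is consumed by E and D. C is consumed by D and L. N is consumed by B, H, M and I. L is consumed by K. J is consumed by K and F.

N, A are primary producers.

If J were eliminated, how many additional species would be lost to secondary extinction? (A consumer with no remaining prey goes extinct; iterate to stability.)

Remove J.
Every predator of it retains at least one other prey: F still has M; K still has L.
No consumer loses all prey, so no secondary extinctions occur.

0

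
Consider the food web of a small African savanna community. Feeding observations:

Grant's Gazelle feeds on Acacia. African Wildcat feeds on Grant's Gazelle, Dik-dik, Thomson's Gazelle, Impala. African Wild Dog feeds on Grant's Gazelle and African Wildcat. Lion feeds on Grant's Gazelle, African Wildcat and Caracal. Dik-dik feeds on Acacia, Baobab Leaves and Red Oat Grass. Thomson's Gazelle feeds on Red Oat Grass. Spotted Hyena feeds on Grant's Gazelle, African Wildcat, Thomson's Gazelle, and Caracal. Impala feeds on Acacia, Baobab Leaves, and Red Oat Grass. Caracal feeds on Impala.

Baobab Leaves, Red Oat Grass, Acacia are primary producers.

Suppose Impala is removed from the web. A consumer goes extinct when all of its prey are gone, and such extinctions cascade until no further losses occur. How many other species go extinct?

1

Remove Impala.
Round 1: Caracal (all prey gone) → extinct.
No further losses. Total secondary extinctions: 1.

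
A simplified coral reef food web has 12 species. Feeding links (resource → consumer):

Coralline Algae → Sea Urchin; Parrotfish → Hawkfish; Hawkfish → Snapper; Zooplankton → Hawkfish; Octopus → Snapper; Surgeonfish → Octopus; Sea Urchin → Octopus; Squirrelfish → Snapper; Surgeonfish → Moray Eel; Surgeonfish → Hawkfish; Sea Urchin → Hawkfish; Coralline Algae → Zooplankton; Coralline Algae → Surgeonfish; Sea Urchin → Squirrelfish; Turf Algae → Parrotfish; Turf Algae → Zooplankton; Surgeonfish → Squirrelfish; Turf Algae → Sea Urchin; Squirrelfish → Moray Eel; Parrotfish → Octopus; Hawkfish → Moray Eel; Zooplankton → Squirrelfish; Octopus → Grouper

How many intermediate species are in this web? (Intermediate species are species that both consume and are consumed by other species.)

Intermediate species (has both prey and predators): Surgeonfish, Sea Urchin, Parrotfish, Zooplankton, Hawkfish, Squirrelfish, Octopus.
Count: 7.

7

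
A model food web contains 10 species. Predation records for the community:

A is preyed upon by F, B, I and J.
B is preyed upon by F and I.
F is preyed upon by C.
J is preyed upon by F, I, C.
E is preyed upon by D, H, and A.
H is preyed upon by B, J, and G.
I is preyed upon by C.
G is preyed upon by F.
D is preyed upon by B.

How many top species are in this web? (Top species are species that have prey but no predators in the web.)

1

Top species (has prey, but nothing eats it): C.
Count: 1.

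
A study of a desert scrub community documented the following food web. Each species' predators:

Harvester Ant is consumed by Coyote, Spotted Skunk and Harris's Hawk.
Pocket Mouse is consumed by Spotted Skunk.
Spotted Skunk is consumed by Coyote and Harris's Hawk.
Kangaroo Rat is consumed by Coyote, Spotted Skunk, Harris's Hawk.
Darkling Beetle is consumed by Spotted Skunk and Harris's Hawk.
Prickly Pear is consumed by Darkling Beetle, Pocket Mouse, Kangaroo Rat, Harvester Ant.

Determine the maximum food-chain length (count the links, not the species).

3 links

One longest chain: Prickly Pear → Harvester Ant → Spotted Skunk → Coyote.
It has 4 species and 3 links.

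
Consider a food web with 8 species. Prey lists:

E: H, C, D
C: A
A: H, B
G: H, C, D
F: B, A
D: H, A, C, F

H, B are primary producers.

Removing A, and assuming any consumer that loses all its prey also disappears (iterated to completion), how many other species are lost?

Remove A.
Round 1: C (all prey gone) → extinct.
No further losses. Total secondary extinctions: 1.

1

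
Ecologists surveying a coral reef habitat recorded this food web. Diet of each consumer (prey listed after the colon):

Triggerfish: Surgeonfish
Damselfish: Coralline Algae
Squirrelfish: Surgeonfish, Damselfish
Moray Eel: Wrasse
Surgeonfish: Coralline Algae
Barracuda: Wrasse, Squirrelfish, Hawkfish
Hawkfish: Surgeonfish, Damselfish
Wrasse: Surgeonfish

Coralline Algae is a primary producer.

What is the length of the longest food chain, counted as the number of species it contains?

4 species

One longest chain: Coralline Algae → Surgeonfish → Wrasse → Barracuda.
It has 4 species and 3 links.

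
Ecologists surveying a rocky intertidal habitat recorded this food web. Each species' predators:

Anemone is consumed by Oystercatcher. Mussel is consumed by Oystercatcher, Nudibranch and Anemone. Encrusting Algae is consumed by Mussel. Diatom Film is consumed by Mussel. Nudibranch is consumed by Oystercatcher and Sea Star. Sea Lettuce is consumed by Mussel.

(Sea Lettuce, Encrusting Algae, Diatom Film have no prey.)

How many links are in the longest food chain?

3 links

One longest chain: Sea Lettuce → Mussel → Nudibranch → Oystercatcher.
It has 4 species and 3 links.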